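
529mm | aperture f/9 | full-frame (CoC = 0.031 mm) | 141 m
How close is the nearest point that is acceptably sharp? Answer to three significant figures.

124 m

Hyperfocal distance H = f²/(N·c) + f = 529²/(9 × 0.031) + 529 = 279841/0.279 + 529 ≈ 1003543.3 mm ≈ 1004 m.
Near limit Dn = s·(H − f)/(H + s − 2f) = 141000 × (1003543.3 − 529) / (1003543.3 + 141000 − 2 × 529) = 141000 × 1003014.3 / 1143485.3 ≈ 123679 mm ≈ 124 m.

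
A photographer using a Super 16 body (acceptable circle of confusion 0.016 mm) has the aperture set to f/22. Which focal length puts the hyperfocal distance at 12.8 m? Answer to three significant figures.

66.9 mm

From H = f²/(N·c) + f, with f ≪ H: f ≈ √(H·N·c) = √(12800 × 22 × 0.016) = √4505.6 ≈ 67.12 mm.
Exact: f² + N·c·f − N·c·H = 0 ⇒ f = (−N·c + √((N·c)² + 4·N·c·H))/2 = (−0.352 + √18023)/2 ≈ 66.948 mm ≈ 66.9 mm.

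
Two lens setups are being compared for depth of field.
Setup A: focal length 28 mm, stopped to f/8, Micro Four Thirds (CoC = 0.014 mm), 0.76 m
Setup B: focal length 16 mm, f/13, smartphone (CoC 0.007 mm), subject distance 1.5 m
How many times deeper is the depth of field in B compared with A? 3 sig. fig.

13.6

Setup A: H = 28²/(8×0.014) + 28 ≈ 7028.0 mm; DoF = Df − Dn = 848.76 − 688.05 ≈ 160.71 mm.
Setup B: H = 16²/(13×0.007) + 16 ≈ 2829.2 mm; DoF = Df − Dn = 3174.7 − 982.0 ≈ 2192.7 mm.
Ratio = 2192.7 / 160.71 ≈ 13.6.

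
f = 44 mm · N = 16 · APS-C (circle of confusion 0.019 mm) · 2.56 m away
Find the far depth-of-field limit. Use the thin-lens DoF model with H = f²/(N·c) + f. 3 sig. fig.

Hyperfocal distance H = f²/(N·c) + f = 44²/(16 × 0.019) + 44 = 1936/0.304 + 44 ≈ 6412.4 mm ≈ 6.412 m.
Far limit Df = s·(H − f)/(H − s) = 2560 × (6412.4 − 44) / (6412.4 − 2560) = 2560 × 6368.4 / 3852.4 ≈ 4231.9 mm ≈ 4.23 m.

4.23 m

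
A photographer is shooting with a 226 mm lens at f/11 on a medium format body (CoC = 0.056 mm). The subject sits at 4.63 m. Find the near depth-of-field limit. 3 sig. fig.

4.40 m

Hyperfocal distance H = f²/(N·c) + f = 226²/(11 × 0.056) + 226 = 51076/0.616 + 226 ≈ 83141.6 mm ≈ 83.14 m.
Near limit Dn = s·(H − f)/(H + s − 2f) = 4630 × (83141.6 − 226) / (83141.6 + 4630 − 2 × 226) = 4630 × 82915.6 / 87319.6 ≈ 4396.5 mm ≈ 4.40 m.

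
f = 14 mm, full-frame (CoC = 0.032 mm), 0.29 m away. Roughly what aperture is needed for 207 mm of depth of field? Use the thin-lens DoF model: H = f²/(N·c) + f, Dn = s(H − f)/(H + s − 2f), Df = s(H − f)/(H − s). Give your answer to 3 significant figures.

Write h = H − f = f²/(N·c). The thin-lens limits are Dn = s·h/(h + (s−f)) and Df = s·h/(h − (s−f)), so DoF = Df − Dn = 2·s·(s−f)·h / (h² − (s−f)²).
That is a quadratic in h: DoF·h² − 2·s·(s−f)·h − DoF·(s−f)² = 0 ⇒ h = (s−f)·(s + √(s² + DoF²)) / DoF = 276 × (290 + √(290² + 207²)) / 207 = 276 × (290 + 356.299) / 207 ≈ 861.73 mm.
Then N = f²/(c·h) = 14² / (0.032 × 861.73) = 196 / 27.575 ≈ 7.11.

f/7.11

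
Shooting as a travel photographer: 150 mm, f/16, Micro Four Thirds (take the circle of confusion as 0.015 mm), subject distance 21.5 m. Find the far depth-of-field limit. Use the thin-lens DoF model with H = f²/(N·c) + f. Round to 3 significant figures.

27.8 m

Hyperfocal distance H = f²/(N·c) + f = 150²/(16 × 0.015) + 150 = 22500/0.24 + 150 ≈ 93900.0 mm ≈ 93.90 m.
Far limit Df = s·(H − f)/(H − s) = 21500 × (93900.0 − 150) / (93900.0 − 21500) = 21500 × 93750.0 / 72400.0 ≈ 27840 mm ≈ 27.8 m.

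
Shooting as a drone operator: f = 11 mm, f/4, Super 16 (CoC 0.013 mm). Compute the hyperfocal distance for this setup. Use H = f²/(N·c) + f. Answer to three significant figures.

Hyperfocal distance H = f²/(N·c) + f = 11²/(4 × 0.013) + 11 = 121/0.052 + 11 ≈ 2337.9 mm ≈ 2.34 m.

2.34 m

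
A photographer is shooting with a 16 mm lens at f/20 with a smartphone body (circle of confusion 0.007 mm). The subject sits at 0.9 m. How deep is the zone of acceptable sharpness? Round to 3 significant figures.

Hyperfocal distance H = f²/(N·c) + f = 16²/(20 × 0.007) + 16 = 256/0.14 + 16 ≈ 1844.6 mm ≈ 1.845 m.
Near limit Dn = s·(H − f)/(H + s − 2f) = 900 × (1844.6 − 16) / (1844.6 + 900 − 2 × 16) = 900 × 1828.6 / 2712.6 ≈ 606.7 mm.
Far limit Df = s·(H − f)/(H − s) = 900 × (1844.6 − 16) / (1844.6 − 900) = 900 × 1828.6 / 944.6 ≈ 1742.3 mm.
Depth of field = Df − Dn = 1742.3 − 606.7 ≈ 1135.6 mm ≈ 1.14 m.

1.14 m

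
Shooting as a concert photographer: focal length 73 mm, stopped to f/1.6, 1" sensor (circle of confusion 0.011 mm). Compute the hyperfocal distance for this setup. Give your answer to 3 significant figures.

Hyperfocal distance H = f²/(N·c) + f = 73²/(1.6 × 0.011) + 73 = 5329/0.0176 + 73 ≈ 302857.1 mm ≈ 303 m.

303 m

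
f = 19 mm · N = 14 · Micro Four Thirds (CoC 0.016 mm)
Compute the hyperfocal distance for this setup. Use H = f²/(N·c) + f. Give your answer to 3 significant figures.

1.63 m

Hyperfocal distance H = f²/(N·c) + f = 19²/(14 × 0.016) + 19 = 361/0.224 + 19 ≈ 1630.6 mm ≈ 1.63 m.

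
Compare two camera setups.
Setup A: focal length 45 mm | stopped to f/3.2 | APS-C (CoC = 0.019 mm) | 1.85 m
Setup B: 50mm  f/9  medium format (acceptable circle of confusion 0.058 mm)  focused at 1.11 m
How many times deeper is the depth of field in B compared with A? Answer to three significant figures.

2.57

Setup A: H = 45²/(3.2×0.019) + 45 ≈ 33350.9 mm; DoF = Df − Dn = 1956.00 − 1754.89 ≈ 201.11 mm.
Setup B: H = 50²/(9×0.058) + 50 ≈ 4839.3 mm; DoF = Df − Dn = 1425.50 − 908.85 ≈ 516.65 mm.
Ratio = 516.65 / 201.11 ≈ 2.57.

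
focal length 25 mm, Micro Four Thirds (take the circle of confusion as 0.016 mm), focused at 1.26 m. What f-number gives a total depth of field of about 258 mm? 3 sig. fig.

Write h = H − f = f²/(N·c). The thin-lens limits are Dn = s·h/(h + (s−f)) and Df = s·h/(h − (s−f)), so DoF = Df − Dn = 2·s·(s−f)·h / (h² − (s−f)²).
That is a quadratic in h: DoF·h² − 2·s·(s−f)·h − DoF·(s−f)² = 0 ⇒ h = (s−f)·(s + √(s² + DoF²)) / DoF = 1235 × (1260 + √(1260² + 258²)) / 258 = 1235 × (1260 + 1286.14) / 258 ≈ 12188 mm.
Then N = f²/(c·h) = 25² / (0.016 × 12188) = 625 / 195.01 ≈ 3.21.

f/3.21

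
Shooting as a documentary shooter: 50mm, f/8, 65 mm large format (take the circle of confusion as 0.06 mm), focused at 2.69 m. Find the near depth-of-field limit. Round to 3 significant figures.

1.79 m

Hyperfocal distance H = f²/(N·c) + f = 50²/(8 × 0.06) + 50 = 2500/0.48 + 50 ≈ 5258.3 mm ≈ 5.258 m.
Near limit Dn = s·(H − f)/(H + s − 2f) = 2690 × (5258.3 − 50) / (5258.3 + 2690 − 2 × 50) = 2690 × 5208.3 / 7848.3 ≈ 1785.1 mm ≈ 1.79 m.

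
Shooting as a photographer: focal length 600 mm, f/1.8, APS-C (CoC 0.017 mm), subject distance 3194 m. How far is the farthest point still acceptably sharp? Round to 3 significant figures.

Hyperfocal distance H = f²/(N·c) + f = 600²/(1.8 × 0.017) + 600 = 360000/0.0306 + 600 ≈ 11765305.9 mm ≈ 11765 m.
Far limit Df = s·(H − f)/(H − s) = 3194000 × (11765305.9 − 600) / (11765305.9 − 3194000) = 3194000 × 11764705.9 / 8571305.9 ≈ 4383984 mm ≈ 4380 m.

4380 m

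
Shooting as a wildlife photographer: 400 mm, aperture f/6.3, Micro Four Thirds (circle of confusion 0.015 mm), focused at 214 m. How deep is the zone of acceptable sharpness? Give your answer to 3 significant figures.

Hyperfocal distance H = f²/(N·c) + f = 400²/(6.3 × 0.015) + 400 = 160000/0.0945 + 400 ≈ 1693521.7 mm ≈ 1694 m.
Near limit Dn = s·(H − f)/(H + s − 2f) = 214000 × (1693521.7 − 400) / (1693521.7 + 214000 − 2 × 400) = 214000 × 1693121.7 / 1906721.7 ≈ 190027 mm.
Far limit Df = s·(H − f)/(H − s) = 214000 × (1693521.7 − 400) / (1693521.7 − 214000) = 214000 × 1693121.7 / 1479521.7 ≈ 244895 mm.
Depth of field = Df − Dn = 244895 − 190027 ≈ 54868 mm ≈ 54.9 m.

54.9 m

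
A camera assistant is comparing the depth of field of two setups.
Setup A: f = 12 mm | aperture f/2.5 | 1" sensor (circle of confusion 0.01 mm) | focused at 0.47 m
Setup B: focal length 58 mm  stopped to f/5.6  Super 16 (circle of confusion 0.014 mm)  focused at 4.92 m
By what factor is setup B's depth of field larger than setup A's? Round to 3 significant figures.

15.0

Setup A: H = 12²/(2.5×0.01) + 12 ≈ 5772.0 mm; DoF = Df − Dn = 510.600 − 435.381 ≈ 75.219 mm.
Setup B: H = 58²/(5.6×0.014) + 58 ≈ 42966.2 mm; DoF = Df − Dn = 5548.7 − 4419.2 ≈ 1129.5 mm.
Ratio = 1129.5 / 75.219 ≈ 15.0.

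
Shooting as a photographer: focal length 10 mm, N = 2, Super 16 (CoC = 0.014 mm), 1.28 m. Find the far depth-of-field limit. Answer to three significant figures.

Hyperfocal distance H = f²/(N·c) + f = 10²/(2 × 0.014) + 10 = 100/0.028 + 10 ≈ 3581.4 mm ≈ 3.581 m.
Far limit Df = s·(H − f)/(H − s) = 1280 × (3581.4 − 10) / (3581.4 − 1280) = 1280 × 3571.4 / 2301.4 ≈ 1986.3 mm ≈ 1.99 m.

1.99 m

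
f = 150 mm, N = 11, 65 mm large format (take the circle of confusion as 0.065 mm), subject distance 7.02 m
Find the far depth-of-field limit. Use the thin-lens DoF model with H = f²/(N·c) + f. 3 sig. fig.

8.98 m

Hyperfocal distance H = f²/(N·c) + f = 150²/(11 × 0.065) + 150 = 22500/0.715 + 150 ≈ 31618.5 mm ≈ 31.62 m.
Far limit Df = s·(H − f)/(H − s) = 7020 × (31618.5 − 150) / (31618.5 − 7020) = 7020 × 31468.5 / 24598.5 ≈ 8980.6 mm ≈ 8.98 m.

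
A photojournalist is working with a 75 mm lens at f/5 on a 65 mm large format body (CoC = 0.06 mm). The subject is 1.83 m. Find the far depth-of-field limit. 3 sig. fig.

Hyperfocal distance H = f²/(N·c) + f = 75²/(5 × 0.06) + 75 = 5625/0.3 + 75 ≈ 18825.0 mm ≈ 18.82 m.
Far limit Df = s·(H − f)/(H − s) = 1830 × (18825.0 − 75) / (18825.0 − 1830) = 1830 × 18750.0 / 16995.0 ≈ 2019.0 mm ≈ 2.02 m.

2.02 m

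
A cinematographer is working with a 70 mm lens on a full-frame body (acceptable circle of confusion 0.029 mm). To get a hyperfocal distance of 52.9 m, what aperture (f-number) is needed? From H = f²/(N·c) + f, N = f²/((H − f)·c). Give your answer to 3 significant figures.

Rearrange H = f²/(N·c) + f for N: N = f² / ((H − f)·c).
N = 70² / ((52900 − 70) × 0.029) = 4900 / 1532 ≈ 3.20.

f/3.20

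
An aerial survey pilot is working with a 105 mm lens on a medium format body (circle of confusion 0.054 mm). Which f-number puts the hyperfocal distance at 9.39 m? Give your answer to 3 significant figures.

f/22

Rearrange H = f²/(N·c) + f for N: N = f² / ((H − f)·c).
N = 105² / ((9390 − 105) × 0.054) = 11025 / 501.4 ≈ 22.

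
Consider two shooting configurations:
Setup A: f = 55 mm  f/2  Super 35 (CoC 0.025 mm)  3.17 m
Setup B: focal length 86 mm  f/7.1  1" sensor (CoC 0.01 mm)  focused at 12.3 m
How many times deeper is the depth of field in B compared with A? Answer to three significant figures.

8.94

Setup A: H = 55²/(2×0.025) + 55 ≈ 60555.0 mm; DoF = Df − Dn = 3342.08 − 3014.78 ≈ 327.30 mm.
Setup B: H = 86²/(7.1×0.01) + 86 ≈ 104255.0 mm; DoF = Df − Dn = 13933.8 − 11009.2 ≈ 2924.6 mm.
Ratio = 2924.6 / 327.30 ≈ 8.94.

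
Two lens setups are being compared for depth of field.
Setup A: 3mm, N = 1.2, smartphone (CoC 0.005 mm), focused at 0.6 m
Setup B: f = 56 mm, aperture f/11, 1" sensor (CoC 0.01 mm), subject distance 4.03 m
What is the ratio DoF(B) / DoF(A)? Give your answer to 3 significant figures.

2.02

Setup A: H = 3²/(1.2×0.005) + 3 ≈ 1503.0 mm; DoF = Df − Dn = 996.68 − 429.18 ≈ 567.50 mm.
Setup B: H = 56²/(11×0.01) + 56 ≈ 28565.1 mm; DoF = Df − Dn = 4682.7 − 3537.0 ≈ 1145.7 mm.
Ratio = 1145.7 / 567.50 ≈ 2.02.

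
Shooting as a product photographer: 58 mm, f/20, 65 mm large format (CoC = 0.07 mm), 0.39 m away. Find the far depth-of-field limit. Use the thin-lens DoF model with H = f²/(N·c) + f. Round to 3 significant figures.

Hyperfocal distance H = f²/(N·c) + f = 58²/(20 × 0.07) + 58 = 3364/1.4 + 58 ≈ 2460.9 mm ≈ 2.461 m.
Far limit Df = s·(H − f)/(H − s) = 390 × (2460.9 − 58) / (2460.9 − 390) = 390 × 2402.9 / 2070.9 ≈ 452.52 mm.

453 mm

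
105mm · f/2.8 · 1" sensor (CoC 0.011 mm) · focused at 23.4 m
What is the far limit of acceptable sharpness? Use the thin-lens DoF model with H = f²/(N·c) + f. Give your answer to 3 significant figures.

Hyperfocal distance H = f²/(N·c) + f = 105²/(2.8 × 0.011) + 105 = 11025/0.0308 + 105 ≈ 358059.5 mm ≈ 358.1 m.
Far limit Df = s·(H − f)/(H − s) = 23400 × (358059.5 − 105) / (358059.5 − 23400) = 23400 × 357954.5 / 334659.5 ≈ 25029 mm ≈ 25.0 m.

25.0 m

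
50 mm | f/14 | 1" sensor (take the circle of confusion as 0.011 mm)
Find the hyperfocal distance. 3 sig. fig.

Hyperfocal distance H = f²/(N·c) + f = 50²/(14 × 0.011) + 50 = 2500/0.154 + 50 ≈ 16283.8 mm ≈ 16.3 m.

16.3 m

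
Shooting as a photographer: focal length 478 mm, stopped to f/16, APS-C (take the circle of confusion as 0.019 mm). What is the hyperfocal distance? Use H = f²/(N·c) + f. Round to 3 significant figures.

Hyperfocal distance H = f²/(N·c) + f = 478²/(16 × 0.019) + 478 = 228484/0.304 + 478 ≈ 752070.1 mm ≈ 752 m.

752 m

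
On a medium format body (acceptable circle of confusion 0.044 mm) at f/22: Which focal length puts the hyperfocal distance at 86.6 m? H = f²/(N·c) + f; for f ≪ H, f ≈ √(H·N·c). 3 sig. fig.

289 mm

From H = f²/(N·c) + f, with f ≪ H: f ≈ √(H·N·c) = √(86600 × 22 × 0.044) = √83829 ≈ 289.5 mm.
Exact: f² + N·c·f − N·c·H = 0 ⇒ f = (−N·c + √((N·c)² + 4·N·c·H))/2 = (−0.968 + √335316)/2 ≈ 289.05 mm ≈ 289 mm.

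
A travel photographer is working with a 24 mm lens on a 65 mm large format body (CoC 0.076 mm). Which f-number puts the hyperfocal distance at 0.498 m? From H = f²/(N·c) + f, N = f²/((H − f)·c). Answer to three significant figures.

Rearrange H = f²/(N·c) + f for N: N = f² / ((H − f)·c).
N = 24² / ((498 − 24) × 0.076) = 576 / 36.02 ≈ 16.

f/16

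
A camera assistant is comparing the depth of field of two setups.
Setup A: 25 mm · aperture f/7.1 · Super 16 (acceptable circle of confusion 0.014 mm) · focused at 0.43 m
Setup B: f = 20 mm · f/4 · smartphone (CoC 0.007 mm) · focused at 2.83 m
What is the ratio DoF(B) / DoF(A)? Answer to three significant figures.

Setup A: H = 25²/(7.1×0.014) + 25 ≈ 6312.7 mm; DoF = Df − Dn = 459.604 − 403.979 ≈ 55.625 mm.
Setup B: H = 20²/(4×0.007) + 20 ≈ 14305.7 mm; DoF = Df − Dn = 3523.0 − 2364.8 ≈ 1158.2 mm.
Ratio = 1158.2 / 55.625 ≈ 20.8.

20.8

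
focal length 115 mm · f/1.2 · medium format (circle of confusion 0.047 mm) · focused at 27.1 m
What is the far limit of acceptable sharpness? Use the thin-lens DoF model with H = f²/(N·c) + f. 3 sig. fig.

30.6 m

Hyperfocal distance H = f²/(N·c) + f = 115²/(1.2 × 0.047) + 115 = 13225/0.0564 + 115 ≈ 234600.8 mm ≈ 234.6 m.
Far limit Df = s·(H − f)/(H − s) = 27100 × (234600.8 − 115) / (234600.8 − 27100) = 27100 × 234485.8 / 207500.8 ≈ 30624 mm ≈ 30.6 m.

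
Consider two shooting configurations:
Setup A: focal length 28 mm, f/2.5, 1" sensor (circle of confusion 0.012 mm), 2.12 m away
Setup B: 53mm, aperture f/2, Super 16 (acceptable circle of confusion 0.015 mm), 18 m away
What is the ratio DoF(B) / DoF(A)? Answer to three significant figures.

Setup A: H = 28²/(2.5×0.012) + 28 ≈ 26161.3 mm; DoF = Df − Dn = 2304.48 − 1962.87 ≈ 341.61 mm.
Setup B: H = 53²/(2×0.015) + 53 ≈ 93686.3 mm; DoF = Df − Dn = 22268.2 − 15104.8 ≈ 7163.4 mm.
Ratio = 7163.4 / 341.61 ≈ 21.0.

21.0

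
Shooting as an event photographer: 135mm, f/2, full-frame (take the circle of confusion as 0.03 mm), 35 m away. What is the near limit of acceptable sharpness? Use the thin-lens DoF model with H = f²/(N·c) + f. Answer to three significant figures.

31.4 m

Hyperfocal distance H = f²/(N·c) + f = 135²/(2 × 0.03) + 135 = 18225/0.06 + 135 ≈ 303885.0 mm ≈ 303.9 m.
Near limit Dn = s·(H − f)/(H + s − 2f) = 35000 × (303885.0 − 135) / (303885.0 + 35000 − 2 × 135) = 35000 × 303750.0 / 338615.0 ≈ 31396 mm ≈ 31.4 m.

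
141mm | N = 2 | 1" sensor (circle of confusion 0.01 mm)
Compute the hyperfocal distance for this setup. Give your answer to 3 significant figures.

994 m

Hyperfocal distance H = f²/(N·c) + f = 141²/(2 × 0.01) + 141 = 19881/0.02 + 141 ≈ 994191.0 mm ≈ 994 m.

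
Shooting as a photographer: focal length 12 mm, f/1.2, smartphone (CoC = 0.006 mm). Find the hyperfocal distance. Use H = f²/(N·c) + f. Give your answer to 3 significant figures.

20.0 m

Hyperfocal distance H = f²/(N·c) + f = 12²/(1.2 × 0.006) + 12 = 144/0.0072 + 12 ≈ 20012.0 mm ≈ 20.0 m.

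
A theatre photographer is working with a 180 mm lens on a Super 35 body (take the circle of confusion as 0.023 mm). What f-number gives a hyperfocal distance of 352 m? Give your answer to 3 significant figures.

f/4

Rearrange H = f²/(N·c) + f for N: N = f² / ((H − f)·c).
N = 180² / ((352000 − 180) × 0.023) = 32400 / 8092 ≈ 4.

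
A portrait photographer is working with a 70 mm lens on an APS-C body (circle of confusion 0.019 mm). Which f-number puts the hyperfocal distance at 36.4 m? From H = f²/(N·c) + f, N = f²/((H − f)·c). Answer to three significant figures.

Rearrange H = f²/(N·c) + f for N: N = f² / ((H − f)·c).
N = 70² / ((36400 − 70) × 0.019) = 4900 / 690.3 ≈ 7.10.

f/7.10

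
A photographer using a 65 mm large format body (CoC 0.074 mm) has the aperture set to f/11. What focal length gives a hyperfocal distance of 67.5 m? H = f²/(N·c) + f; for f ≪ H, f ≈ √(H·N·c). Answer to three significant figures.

234 mm

From H = f²/(N·c) + f, with f ≪ H: f ≈ √(H·N·c) = √(67500 × 11 × 0.074) = √54945 ≈ 234.4 mm.
The +f correction barely moves this — solving exactly, f² + N·c·f − N·c·H = 0 ⇒ f = (−N·c + √((N·c)² + 4·N·c·H))/2 = (−0.814 + √219781)/2 ≈ 234.00 mm, so f ≈ 234 mm.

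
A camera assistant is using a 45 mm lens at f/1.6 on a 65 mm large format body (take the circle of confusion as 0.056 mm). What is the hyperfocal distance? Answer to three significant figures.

22.6 m

Hyperfocal distance H = f²/(N·c) + f = 45²/(1.6 × 0.056) + 45 = 2025/0.0896 + 45 ≈ 22645.4 mm ≈ 22.6 m.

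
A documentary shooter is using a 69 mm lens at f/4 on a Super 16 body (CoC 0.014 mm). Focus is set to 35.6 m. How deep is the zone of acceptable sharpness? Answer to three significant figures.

36.1 m

Hyperfocal distance H = f²/(N·c) + f = 69²/(4 × 0.014) + 69 = 4761/0.056 + 69 ≈ 85086.9 mm ≈ 85.09 m.
Near limit Dn = s·(H − f)/(H + s − 2f) = 35600 × (85086.9 − 69) / (85086.9 + 35600 − 2 × 69) = 35600 × 85017.9 / 120548.9 ≈ 25107 mm.
Far limit Df = s·(H − f)/(H − s) = 35600 × (85086.9 − 69) / (85086.9 − 35600) = 35600 × 85017.9 / 49486.9 ≈ 61160 mm.
Depth of field = Df − Dn = 61160 − 25107 ≈ 36053 mm ≈ 36.1 m.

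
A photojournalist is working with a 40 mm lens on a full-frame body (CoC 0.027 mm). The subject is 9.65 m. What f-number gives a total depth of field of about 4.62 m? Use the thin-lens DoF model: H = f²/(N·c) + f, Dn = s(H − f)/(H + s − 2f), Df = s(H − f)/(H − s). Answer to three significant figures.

Write h = H − f = f²/(N·c). The thin-lens limits are Dn = s·h/(h + (s−f)) and Df = s·h/(h − (s−f)), so DoF = Df − Dn = 2·s·(s−f)·h / (h² − (s−f)²).
That is a quadratic in h: DoF·h² − 2·s·(s−f)·h − DoF·(s−f)² = 0 ⇒ h = (s−f)·(s + √(s² + DoF²)) / DoF = 9610 × (9650 + √(9650² + 4620²)) / 4620 = 9610 × (9650 + 10698.9) / 4620 ≈ 42328 mm.
Then N = f²/(c·h) = 40² / (0.027 × 42328) = 1600 / 1142.8 ≈ 1.40.

f/1.40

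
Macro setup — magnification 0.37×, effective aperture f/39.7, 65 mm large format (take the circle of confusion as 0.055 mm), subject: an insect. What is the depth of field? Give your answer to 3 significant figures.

At magnification m, DoF ≈ 2·N_eff·c/m² = 2 × 39.7 × 0.055 / 0.37² = 4.367 / 0.1369 ≈ 31.9 mm.

31.9 mm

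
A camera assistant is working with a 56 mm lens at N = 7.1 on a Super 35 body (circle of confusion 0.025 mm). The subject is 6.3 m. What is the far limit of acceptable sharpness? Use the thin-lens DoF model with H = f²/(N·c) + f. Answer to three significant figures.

Hyperfocal distance H = f²/(N·c) + f = 56²/(7.1 × 0.025) + 56 = 3136/0.1775 + 56 ≈ 17723.6 mm ≈ 17.72 m.
Far limit Df = s·(H − f)/(H − s) = 6300 × (17723.6 − 56) / (17723.6 − 6300) = 6300 × 17667.6 / 11423.6 ≈ 9743.5 mm ≈ 9.74 m.

9.74 m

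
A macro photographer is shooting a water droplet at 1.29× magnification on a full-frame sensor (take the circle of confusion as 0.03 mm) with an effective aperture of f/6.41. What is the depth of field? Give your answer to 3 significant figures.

At magnification m, DoF ≈ 2·N_eff·c/m² = 2 × 6.41 × 0.03 / 1.29² = 0.3846 / 1.664 ≈ 0.231 mm.

0.231 mm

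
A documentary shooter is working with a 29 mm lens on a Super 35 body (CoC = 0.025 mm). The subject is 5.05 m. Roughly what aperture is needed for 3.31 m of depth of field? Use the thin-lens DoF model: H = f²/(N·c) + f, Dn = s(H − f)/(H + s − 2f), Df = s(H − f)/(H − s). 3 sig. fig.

f/2.00

Write h = H − f = f²/(N·c). The thin-lens limits are Dn = s·h/(h + (s−f)) and Df = s·h/(h − (s−f)), so DoF = Df − Dn = 2·s·(s−f)·h / (h² − (s−f)²).
That is a quadratic in h: DoF·h² − 2·s·(s−f)·h − DoF·(s−f)² = 0 ⇒ h = (s−f)·(s + √(s² + DoF²)) / DoF = 5021 × (5050 + √(5050² + 3310²)) / 3310 = 5021 × (5050 + 6038.10) / 3310 ≈ 16820 mm.
Then N = f²/(c·h) = 29² / (0.025 × 16820) = 841 / 420.49 ≈ 2.00.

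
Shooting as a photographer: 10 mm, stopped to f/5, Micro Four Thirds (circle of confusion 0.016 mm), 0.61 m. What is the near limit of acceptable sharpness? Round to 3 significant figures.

Hyperfocal distance H = f²/(N·c) + f = 10²/(5 × 0.016) + 10 = 100/0.08 + 10 ≈ 1260.0 mm ≈ 1.260 m.
Near limit Dn = s·(H − f)/(H + s − 2f) = 610 × (1260.0 − 10) / (1260.0 + 610 − 2 × 10) = 610 × 1250.0 / 1850.0 ≈ 412.16 mm.

412 mm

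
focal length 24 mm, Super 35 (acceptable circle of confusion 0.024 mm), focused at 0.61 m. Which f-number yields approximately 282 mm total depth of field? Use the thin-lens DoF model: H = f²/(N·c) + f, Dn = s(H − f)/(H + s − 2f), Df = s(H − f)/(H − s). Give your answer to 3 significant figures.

f/9.01

Write h = H − f = f²/(N·c). The thin-lens limits are Dn = s·h/(h + (s−f)) and Df = s·h/(h − (s−f)), so DoF = Df − Dn = 2·s·(s−f)·h / (h² − (s−f)²).
That is a quadratic in h: DoF·h² − 2·s·(s−f)·h − DoF·(s−f)² = 0 ⇒ h = (s−f)·(s + √(s² + DoF²)) / DoF = 586 × (610 + √(610² + 282²)) / 282 = 586 × (610 + 672.030) / 282 ≈ 2664.1 mm.
Then N = f²/(c·h) = 24² / (0.024 × 2664.1) = 576 / 63.938 ≈ 9.01.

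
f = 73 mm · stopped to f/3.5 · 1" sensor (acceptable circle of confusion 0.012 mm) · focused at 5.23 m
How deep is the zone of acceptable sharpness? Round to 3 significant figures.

426 mm

Hyperfocal distance H = f²/(N·c) + f = 73²/(3.5 × 0.012) + 73 = 5329/0.042 + 73 ≈ 126954.0 mm ≈ 127.0 m.
Near limit Dn = s·(H − f)/(H + s − 2f) = 5230 × (126954.0 − 73) / (126954.0 + 5230 − 2 × 73) = 5230 × 126881.0 / 132038.0 ≈ 5025.73 mm.
Far limit Df = s·(H − f)/(H − s) = 5230 × (126954.0 − 73) / (126954.0 − 5230) = 5230 × 126881.0 / 121724.0 ≈ 5451.58 mm.
Depth of field = Df − Dn = 5451.58 − 5025.73 ≈ 425.85 mm.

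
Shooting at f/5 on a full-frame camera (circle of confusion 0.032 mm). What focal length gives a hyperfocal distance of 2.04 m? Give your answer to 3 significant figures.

From H = f²/(N·c) + f, with f ≪ H: f ≈ √(H·N·c) = √(2040 × 5 × 0.032) = √326.40 ≈ 18.07 mm.
Exact: f² + N·c·f − N·c·H = 0 ⇒ f = (−N·c + √((N·c)² + 4·N·c·H))/2 = (−0.16 + √1305.6)/2 ≈ 17.987 mm ≈ 18.0 mm.

18.0 mm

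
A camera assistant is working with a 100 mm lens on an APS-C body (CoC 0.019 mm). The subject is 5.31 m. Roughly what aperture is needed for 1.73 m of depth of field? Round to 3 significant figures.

Write h = H − f = f²/(N·c). The thin-lens limits are Dn = s·h/(h + (s−f)) and Df = s·h/(h − (s−f)), so DoF = Df − Dn = 2·s·(s−f)·h / (h² − (s−f)²).
That is a quadratic in h: DoF·h² − 2·s·(s−f)·h − DoF·(s−f)² = 0 ⇒ h = (s−f)·(s + √(s² + DoF²)) / DoF = 5210 × (5310 + √(5310² + 1730²)) / 1730 = 5210 × (5310 + 5584.71) / 1730 ≈ 32810 mm.
Then N = f²/(c·h) = 100² / (0.019 × 32810) = 10000 / 623.39 ≈ 16.

f/16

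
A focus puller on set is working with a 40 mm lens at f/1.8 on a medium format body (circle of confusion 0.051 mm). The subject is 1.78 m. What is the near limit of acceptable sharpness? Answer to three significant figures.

Hyperfocal distance H = f²/(N·c) + f = 40²/(1.8 × 0.051) + 40 = 1600/0.0918 + 40 ≈ 17469.2 mm ≈ 17.47 m.
Near limit Dn = s·(H − f)/(H + s − 2f) = 1780 × (17469.2 − 40) / (17469.2 + 1780 − 2 × 40) = 1780 × 17429.2 / 19169.2 ≈ 1618.4 mm ≈ 1.62 m.

1.62 m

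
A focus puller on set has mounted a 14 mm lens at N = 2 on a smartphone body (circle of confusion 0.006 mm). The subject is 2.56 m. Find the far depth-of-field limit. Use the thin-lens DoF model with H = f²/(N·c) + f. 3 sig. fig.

Hyperfocal distance H = f²/(N·c) + f = 14²/(2 × 0.006) + 14 = 196/0.012 + 14 ≈ 16347.3 mm ≈ 16.35 m.
Far limit Df = s·(H − f)/(H − s) = 2560 × (16347.3 − 14) / (16347.3 − 2560) = 2560 × 16333.3 / 13787.3 ≈ 3032.7 mm ≈ 3.03 m.

3.03 m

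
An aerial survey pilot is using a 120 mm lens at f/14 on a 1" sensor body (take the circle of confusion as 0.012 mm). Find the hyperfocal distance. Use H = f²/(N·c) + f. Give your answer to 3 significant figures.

Hyperfocal distance H = f²/(N·c) + f = 120²/(14 × 0.012) + 120 = 14400/0.168 + 120 ≈ 85834.3 mm ≈ 85.8 m.

85.8 m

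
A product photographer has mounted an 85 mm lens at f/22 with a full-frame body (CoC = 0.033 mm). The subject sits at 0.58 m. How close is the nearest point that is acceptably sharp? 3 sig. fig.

0.553 m

Hyperfocal distance H = f²/(N·c) + f = 85²/(22 × 0.033) + 85 = 7225/0.726 + 85 ≈ 10036.8 mm ≈ 10.04 m.
Near limit Dn = s·(H − f)/(H + s − 2f) = 580 × (10036.8 − 85) / (10036.8 + 580 − 2 × 85) = 580 × 9951.8 / 10446.8 ≈ 552.52 mm ≈ 0.553 m.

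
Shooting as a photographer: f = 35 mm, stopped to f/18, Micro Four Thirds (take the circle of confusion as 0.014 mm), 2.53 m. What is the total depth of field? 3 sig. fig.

3.53 m

Hyperfocal distance H = f²/(N·c) + f = 35²/(18 × 0.014) + 35 = 1225/0.252 + 35 ≈ 4896.1 mm ≈ 4.896 m.
Near limit Dn = s·(H − f)/(H + s − 2f) = 2530 × (4896.1 − 35) / (4896.1 + 2530 − 2 × 35) = 2530 × 4861.1 / 7356.1 ≈ 1671.9 mm.
Far limit Df = s·(H − f)/(H − s) = 2530 × (4896.1 − 35) / (4896.1 − 2530) = 2530 × 4861.1 / 2366.1 ≈ 5197.8 mm.
Depth of field = Df − Dn = 5197.8 − 1671.9 ≈ 3525.9 mm ≈ 3.53 m.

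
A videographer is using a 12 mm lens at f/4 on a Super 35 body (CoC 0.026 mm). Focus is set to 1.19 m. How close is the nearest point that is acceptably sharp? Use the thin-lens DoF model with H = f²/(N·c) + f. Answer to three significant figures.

0.643 m

Hyperfocal distance H = f²/(N·c) + f = 12²/(4 × 0.026) + 12 = 144/0.104 + 12 ≈ 1396.6 mm ≈ 1.397 m.
Near limit Dn = s·(H − f)/(H + s − 2f) = 1190 × (1396.6 − 12) / (1396.6 + 1190 − 2 × 12) = 1190 × 1384.6 / 2562.6 ≈ 642.97 mm ≈ 0.643 m.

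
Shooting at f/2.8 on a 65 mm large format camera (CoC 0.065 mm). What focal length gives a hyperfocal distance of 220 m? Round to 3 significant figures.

200 mm

From H = f²/(N·c) + f, with f ≪ H: f ≈ √(H·N·c) = √(220000 × 2.8 × 0.065) = √40040 ≈ 200.1 mm.
The +f correction barely moves this — solving exactly, f² + N·c·f − N·c·H = 0 ⇒ f = (−N·c + √((N·c)² + 4·N·c·H))/2 = (−0.182 + √160160)/2 ≈ 200.01 mm, so f ≈ 200 mm.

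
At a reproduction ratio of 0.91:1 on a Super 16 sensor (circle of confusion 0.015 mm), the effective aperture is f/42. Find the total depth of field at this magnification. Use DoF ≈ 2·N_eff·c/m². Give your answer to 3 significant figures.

1.52 mm

At magnification m, DoF ≈ 2·N_eff·c/m² = 2 × 42 × 0.015 / 0.91² = 1.26 / 0.8281 ≈ 1.52 mm.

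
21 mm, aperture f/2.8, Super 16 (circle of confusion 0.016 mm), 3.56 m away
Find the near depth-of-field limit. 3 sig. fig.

Hyperfocal distance H = f²/(N·c) + f = 21²/(2.8 × 0.016) + 21 = 441/0.0448 + 21 ≈ 9864.8 mm ≈ 9.865 m.
Near limit Dn = s·(H − f)/(H + s − 2f) = 3560 × (9864.8 − 21) / (9864.8 + 3560 − 2 × 21) = 3560 × 9843.8 / 13382.8 ≈ 2618.6 mm ≈ 2.62 m.

2.62 m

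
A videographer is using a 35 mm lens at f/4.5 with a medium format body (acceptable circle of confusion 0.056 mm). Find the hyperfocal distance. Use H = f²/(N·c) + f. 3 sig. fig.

Hyperfocal distance H = f²/(N·c) + f = 35²/(4.5 × 0.056) + 35 = 1225/0.252 + 35 ≈ 4896.1 mm ≈ 4.90 m.

4.90 m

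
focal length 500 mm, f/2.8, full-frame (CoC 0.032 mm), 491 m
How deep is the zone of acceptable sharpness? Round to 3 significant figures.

178 m

Hyperfocal distance H = f²/(N·c) + f = 500²/(2.8 × 0.032) + 500 = 250000/0.0896 + 500 ≈ 2790678.6 mm ≈ 2791 m.
Near limit Dn = s·(H − f)/(H + s − 2f) = 491000 × (2790678.6 − 500) / (2790678.6 + 491000 − 2 × 500) = 491000 × 2790178.6 / 3280678.6 ≈ 417590 mm.
Far limit Df = s·(H − f)/(H − s) = 491000 × (2790678.6 − 500) / (2790678.6 − 491000) = 491000 × 2790178.6 / 2299678.6 ≈ 595726 mm.
Depth of field = Df − Dn = 595726 − 417590 ≈ 178136 mm ≈ 178 m.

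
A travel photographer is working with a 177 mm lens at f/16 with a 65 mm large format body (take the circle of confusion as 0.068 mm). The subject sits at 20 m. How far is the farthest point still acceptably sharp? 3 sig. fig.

Hyperfocal distance H = f²/(N·c) + f = 177²/(16 × 0.068) + 177 = 31329/1.088 + 177 ≈ 28972.0 mm ≈ 28.97 m.
Far limit Df = s·(H − f)/(H − s) = 20000 × (28972.0 − 177) / (28972.0 − 20000) = 20000 × 28795.0 / 8972.0 ≈ 64188 mm ≈ 64.2 m.

64.2 m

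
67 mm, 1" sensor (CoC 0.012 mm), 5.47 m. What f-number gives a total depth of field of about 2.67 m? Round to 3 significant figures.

f/16

Write h = H − f = f²/(N·c). The thin-lens limits are Dn = s·h/(h + (s−f)) and Df = s·h/(h − (s−f)), so DoF = Df − Dn = 2·s·(s−f)·h / (h² − (s−f)²).
That is a quadratic in h: DoF·h² − 2·s·(s−f)·h − DoF·(s−f)² = 0 ⇒ h = (s−f)·(s + √(s² + DoF²)) / DoF = 5403 × (5470 + √(5470² + 2670²)) / 2670 = 5403 × (5470 + 6086.85) / 2670 ≈ 23386 mm.
Then N = f²/(c·h) = 67² / (0.012 × 23386) = 4489 / 280.64 ≈ 16.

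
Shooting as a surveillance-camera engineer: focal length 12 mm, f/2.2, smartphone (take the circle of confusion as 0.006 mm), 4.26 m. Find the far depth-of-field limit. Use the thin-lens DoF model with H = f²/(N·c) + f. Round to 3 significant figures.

6.98 m

Hyperfocal distance H = f²/(N·c) + f = 12²/(2.2 × 0.006) + 12 = 144/0.0132 + 12 ≈ 10921.1 mm ≈ 10.92 m.
Far limit Df = s·(H − f)/(H − s) = 4260 × (10921.1 − 12) / (10921.1 − 4260) = 4260 × 10909.1 / 6661.1 ≈ 6976.7 mm ≈ 6.98 m.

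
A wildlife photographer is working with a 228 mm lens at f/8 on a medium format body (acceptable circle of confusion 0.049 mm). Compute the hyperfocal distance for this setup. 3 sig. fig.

133 m

Hyperfocal distance H = f²/(N·c) + f = 228²/(8 × 0.049) + 228 = 51984/0.392 + 228 ≈ 132840.2 mm ≈ 133 m.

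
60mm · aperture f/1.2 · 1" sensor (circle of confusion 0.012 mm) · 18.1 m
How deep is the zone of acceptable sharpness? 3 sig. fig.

Hyperfocal distance H = f²/(N·c) + f = 60²/(1.2 × 0.012) + 60 = 3600/0.0144 + 60 ≈ 250060.0 mm ≈ 250.1 m.
Near limit Dn = s·(H − f)/(H + s − 2f) = 18100 × (250060.0 − 60) / (250060.0 + 18100 − 2 × 60) = 18100 × 250000.0 / 268040.0 ≈ 16881.8 mm.
Far limit Df = s·(H − f)/(H − s) = 18100 × (250060.0 − 60) / (250060.0 − 18100) = 18100 × 250000.0 / 231960.0 ≈ 19507.7 mm.
Depth of field = Df − Dn = 19507.7 − 16881.8 ≈ 2625.9 mm ≈ 2.63 m.

2.63 m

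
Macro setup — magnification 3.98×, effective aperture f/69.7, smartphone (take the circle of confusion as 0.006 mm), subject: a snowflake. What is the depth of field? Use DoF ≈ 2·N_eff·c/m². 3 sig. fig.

0.0528 mm

At magnification m, DoF ≈ 2·N_eff·c/m² = 2 × 69.7 × 0.006 / 3.98² = 0.8364 / 15.84 ≈ 0.0528 mm.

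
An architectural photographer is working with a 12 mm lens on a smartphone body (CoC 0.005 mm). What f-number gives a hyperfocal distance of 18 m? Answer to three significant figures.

f/1.60

Rearrange H = f²/(N·c) + f for N: N = f² / ((H − f)·c).
N = 12² / ((18000 − 12) × 0.005) = 144 / 89.94 ≈ 1.60.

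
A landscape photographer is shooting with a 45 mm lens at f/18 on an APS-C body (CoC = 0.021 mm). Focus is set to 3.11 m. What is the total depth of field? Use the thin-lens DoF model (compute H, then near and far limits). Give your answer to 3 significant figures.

5.29 m

Hyperfocal distance H = f²/(N·c) + f = 45²/(18 × 0.021) + 45 = 2025/0.378 + 45 ≈ 5402.1 mm ≈ 5.402 m.
Near limit Dn = s·(H − f)/(H + s − 2f) = 3110 × (5402.1 − 45) / (5402.1 + 3110 − 2 × 45) = 3110 × 5357.1 / 8422.1 ≈ 1978.2 mm.
Far limit Df = s·(H − f)/(H − s) = 3110 × (5402.1 − 45) / (5402.1 − 3110) = 3110 × 5357.1 / 2292.1 ≈ 7268.6 mm.
Depth of field = Df − Dn = 7268.6 − 1978.2 ≈ 5290.4 mm ≈ 5.29 m.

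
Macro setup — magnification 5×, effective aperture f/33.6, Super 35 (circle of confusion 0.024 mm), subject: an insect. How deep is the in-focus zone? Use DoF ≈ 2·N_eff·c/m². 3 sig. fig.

At magnification m, DoF ≈ 2·N_eff·c/m² = 2 × 33.6 × 0.024 / 5² = 1.613 / 25 ≈ 0.0645 mm.

0.0645 mm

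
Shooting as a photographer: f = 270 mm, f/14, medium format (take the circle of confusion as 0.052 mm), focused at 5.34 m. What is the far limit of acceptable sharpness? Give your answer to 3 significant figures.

5.62 m

Hyperfocal distance H = f²/(N·c) + f = 270²/(14 × 0.052) + 270 = 72900/0.728 + 270 ≈ 100407.4 mm ≈ 100.4 m.
Far limit Df = s·(H − f)/(H − s) = 5340 × (100407.4 − 270) / (100407.4 − 5340) = 5340 × 100137.4 / 95067.4 ≈ 5624.8 mm ≈ 5.62 m.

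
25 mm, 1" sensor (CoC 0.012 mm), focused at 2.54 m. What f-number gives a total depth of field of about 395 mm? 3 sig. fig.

f/1.60

Write h = H − f = f²/(N·c). The thin-lens limits are Dn = s·h/(h + (s−f)) and Df = s·h/(h − (s−f)), so DoF = Df − Dn = 2·s·(s−f)·h / (h² − (s−f)²).
That is a quadratic in h: DoF·h² − 2·s·(s−f)·h − DoF·(s−f)² = 0 ⇒ h = (s−f)·(s + √(s² + DoF²)) / DoF = 2515 × (2540 + √(2540² + 395²)) / 395 = 2515 × (2540 + 2570.53) / 395 ≈ 32539 mm.
Then N = f²/(c·h) = 25² / (0.012 × 32539) = 625 / 390.47 ≈ 1.60.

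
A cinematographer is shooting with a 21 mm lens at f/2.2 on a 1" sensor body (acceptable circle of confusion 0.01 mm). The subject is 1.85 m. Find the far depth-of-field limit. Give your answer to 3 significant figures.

Hyperfocal distance H = f²/(N·c) + f = 21²/(2.2 × 0.01) + 21 = 441/0.022 + 21 ≈ 20066.5 mm ≈ 20.07 m.
Far limit Df = s·(H − f)/(H − s) = 1850 × (20066.5 − 21) / (20066.5 − 1850) = 1850 × 20045.5 / 18216.5 ≈ 2035.7 mm ≈ 2.04 m.

2.04 m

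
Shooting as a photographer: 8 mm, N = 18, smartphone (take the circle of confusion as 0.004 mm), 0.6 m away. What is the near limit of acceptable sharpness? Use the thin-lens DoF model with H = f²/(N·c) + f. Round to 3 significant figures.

Hyperfocal distance H = f²/(N·c) + f = 8²/(18 × 0.004) + 8 = 64/0.072 + 8 ≈ 896.9 mm ≈ 0.897 m.
Near limit Dn = s·(H − f)/(H + s − 2f) = 600 × (896.9 − 8) / (896.9 + 600 − 2 × 8) = 600 × 888.9 / 1480.9 ≈ 360.14 mm.

360 mm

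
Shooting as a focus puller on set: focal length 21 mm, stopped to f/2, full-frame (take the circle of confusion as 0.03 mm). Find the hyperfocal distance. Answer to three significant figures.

Hyperfocal distance H = f²/(N·c) + f = 21²/(2 × 0.03) + 21 = 441/0.06 + 21 ≈ 7371.0 mm ≈ 7.37 m.

7.37 m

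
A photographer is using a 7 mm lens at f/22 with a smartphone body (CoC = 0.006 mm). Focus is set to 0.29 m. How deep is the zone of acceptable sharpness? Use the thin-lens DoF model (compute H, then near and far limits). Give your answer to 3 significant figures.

1.06 m

Hyperfocal distance H = f²/(N·c) + f = 7²/(22 × 0.006) + 7 = 49/0.132 + 7 ≈ 378.2 mm ≈ 0.378 m.
Near limit Dn = s·(H − f)/(H + s − 2f) = 290 × (378.2 − 7) / (378.2 + 290 − 2 × 7) = 290 × 371.2 / 654.2 ≈ 164.6 mm.
Far limit Df = s·(H − f)/(H − s) = 290 × (378.2 − 7) / (378.2 − 290) = 290 × 371.2 / 88.2 ≈ 1220.4 mm.
Depth of field = Df − Dn = 1220.4 − 164.6 ≈ 1055.8 mm ≈ 1.06 m.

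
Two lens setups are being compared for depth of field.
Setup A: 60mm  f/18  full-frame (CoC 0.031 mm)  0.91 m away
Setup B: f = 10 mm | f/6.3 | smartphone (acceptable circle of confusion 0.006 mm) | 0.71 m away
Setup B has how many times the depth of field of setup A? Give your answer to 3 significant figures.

1.66

Setup A: H = 60²/(18×0.031) + 60 ≈ 6511.6 mm; DoF = Df − Dn = 1048.09 − 804.06 ≈ 244.03 mm.
Setup B: H = 10²/(6.3×0.006) + 10 ≈ 2655.5 mm; DoF = Df − Dn = 965.46 − 561.44 ≈ 404.02 mm.
Ratio = 404.02 / 244.03 ≈ 1.66.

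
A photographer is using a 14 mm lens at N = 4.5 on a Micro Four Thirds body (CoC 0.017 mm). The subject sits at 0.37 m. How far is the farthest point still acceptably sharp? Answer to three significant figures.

430 mm

Hyperfocal distance H = f²/(N·c) + f = 14²/(4.5 × 0.017) + 14 = 196/0.0765 + 14 ≈ 2576.1 mm ≈ 2.576 m.
Far limit Df = s·(H − f)/(H − s) = 370 × (2576.1 − 14) / (2576.1 − 370) = 370 × 2562.1 / 2206.1 ≈ 429.71 mm.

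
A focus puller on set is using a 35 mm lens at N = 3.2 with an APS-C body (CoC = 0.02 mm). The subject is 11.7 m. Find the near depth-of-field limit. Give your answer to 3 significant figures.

7.27 m

Hyperfocal distance H = f²/(N·c) + f = 35²/(3.2 × 0.02) + 35 = 1225/0.064 + 35 ≈ 19175.6 mm ≈ 19.18 m.
Near limit Dn = s·(H − f)/(H + s − 2f) = 11700 × (19175.6 − 35) / (19175.6 + 11700 − 2 × 35) = 11700 × 19140.6 / 30805.6 ≈ 7269.6 mm ≈ 7.27 m.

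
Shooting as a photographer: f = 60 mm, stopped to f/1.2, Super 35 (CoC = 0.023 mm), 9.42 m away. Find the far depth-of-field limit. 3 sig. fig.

10.1 m

Hyperfocal distance H = f²/(N·c) + f = 60²/(1.2 × 0.023) + 60 = 3600/0.0276 + 60 ≈ 130494.8 mm ≈ 130.5 m.
Far limit Df = s·(H − f)/(H − s) = 9420 × (130494.8 − 60) / (130494.8 − 9420) = 9420 × 130434.8 / 121074.8 ≈ 10148 mm ≈ 10.1 m.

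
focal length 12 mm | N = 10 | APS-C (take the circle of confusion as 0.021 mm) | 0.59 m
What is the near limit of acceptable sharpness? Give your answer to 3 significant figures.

320 mm

Hyperfocal distance H = f²/(N·c) + f = 12²/(10 × 0.021) + 12 = 144/0.21 + 12 ≈ 697.7 mm ≈ 0.698 m.
Near limit Dn = s·(H − f)/(H + s − 2f) = 590 × (697.7 − 12) / (697.7 + 590 − 2 × 12) = 590 × 685.7 / 1263.7 ≈ 320.14 mm.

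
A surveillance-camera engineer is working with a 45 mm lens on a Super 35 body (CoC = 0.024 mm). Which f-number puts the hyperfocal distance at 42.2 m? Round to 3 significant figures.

f/2.00

Rearrange H = f²/(N·c) + f for N: N = f² / ((H − f)·c).
N = 45² / ((42200 − 45) × 0.024) = 2025 / 1012 ≈ 2.00.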